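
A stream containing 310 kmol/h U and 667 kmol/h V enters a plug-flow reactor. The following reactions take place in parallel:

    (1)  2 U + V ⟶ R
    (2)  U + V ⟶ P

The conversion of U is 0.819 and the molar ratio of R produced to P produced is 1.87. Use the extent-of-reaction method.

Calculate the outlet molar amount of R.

Conversion of U: U consumed = 0.819 × 310 = 253.9 kmol/h = 2ξ₁ + 1ξ₂.
Selectivity: 1ξ₁ / (1ξ₂) = 1.87 → ξ₁ = 1.87 ξ₂.
Substitute: (2·1.87 + 1) ξ₂ = 253.9 → ξ₂ = 53.56 kmol/h, ξ₁ = 100.2 kmol/h.
Outlet amounts (n = n₀ + Σ ν·ξ):
  U: 310 − 2(100.2) − 1(53.56) = 56.11
  V: 667 − 1(100.2) − 1(53.56) = 513.3
  R: 0 + 1(100.2) = 100.2
  P: 0 + 1(53.56) = 53.56

100 kmol/h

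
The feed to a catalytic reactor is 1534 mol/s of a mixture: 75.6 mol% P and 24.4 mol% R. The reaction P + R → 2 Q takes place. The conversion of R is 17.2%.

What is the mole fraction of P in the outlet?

0.714

R reacted = 0.172 × 374.3 = 64.38 mol/s; ν_R = −1, so ξ = 64.38/1 = 64.38 mol/s.
Outlet amounts (n = n₀ + ν ξ):
  P: 1160 − 1(64.38) = 1095
  R: 374.3 − 1(64.38) = 309.9
  Q: 0 + 2(64.38) = 128.8
Total out = 1534 mol/s; y_P = 1095 / 1534 = 0.714.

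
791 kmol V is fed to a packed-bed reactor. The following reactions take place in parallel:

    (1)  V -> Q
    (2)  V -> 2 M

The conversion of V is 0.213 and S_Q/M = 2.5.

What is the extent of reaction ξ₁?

ξ₁ = 140 kmol

Conversion of V: V consumed = 0.213 × 791 = 168.5 kmol = 1ξ₁ + 1ξ₂.
Selectivity: 1ξ₁ / (2ξ₂) = 2.5 → ξ₁ = 5 ξ₂.
Substitute: (1·5 + 1) ξ₂ = 168.5 → ξ₂ = 28.08 kmol, ξ₁ = 140.4 kmol.
Outlet amounts (n = n₀ + Σ ν·ξ):
  V: 791 − 1(140.4) − 1(28.08) = 622.5
  Q: 0 + 1(140.4) = 140.4
  M: 0 + 2(28.08) = 56.16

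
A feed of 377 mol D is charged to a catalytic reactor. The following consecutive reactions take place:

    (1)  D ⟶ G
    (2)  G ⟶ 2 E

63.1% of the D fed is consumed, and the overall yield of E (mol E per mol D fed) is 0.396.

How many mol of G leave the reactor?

Conversion of D: D consumed = 1ξ₁ = 0.631 × 377 → ξ₁ = 237.9 mol.
Yield of E: 2ξ₂ / 377 = 0.396 → ξ₂ = 74.65 mol.
Outlet amounts (n = n₀ + Σ ν·ξ):
  D: 377 − 1(237.9) = 139.1
  G: 0 + 1(237.9) − 1(74.65) = 163.2
  E: 0 + 2(74.65) = 149.3

163 mol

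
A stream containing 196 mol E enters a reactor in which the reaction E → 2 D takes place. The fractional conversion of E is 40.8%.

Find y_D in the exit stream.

0.58

E reacted = 0.408 × 196 = 79.97 mol; ν_E = −1, so ξ = 79.97/1 = 79.97 mol.
Outlet amounts (n = n₀ + ν ξ):
  E: 196 − 1(79.97) = 116
  D: 0 + 2(79.97) = 159.9
Total out = 276 mol; y_D = 159.9 / 276 = 0.5795.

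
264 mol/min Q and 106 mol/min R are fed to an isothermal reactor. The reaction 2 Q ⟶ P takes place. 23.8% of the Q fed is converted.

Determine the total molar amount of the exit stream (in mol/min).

339 mol/min

Q reacted = 0.238 × 264 = 62.83 mol/min; ν_Q = −2, so ξ = 62.83/2 = 31.42 mol/min.
Outlet amounts (n = n₀ + ν ξ):
  Q: 264 − 2(31.42) = 201.2
  P: 0 + 1(31.42) = 31.42
  R: 106 (inert)
Total out = 201.2 + 31.42 + 106 = 338.6 mol/min.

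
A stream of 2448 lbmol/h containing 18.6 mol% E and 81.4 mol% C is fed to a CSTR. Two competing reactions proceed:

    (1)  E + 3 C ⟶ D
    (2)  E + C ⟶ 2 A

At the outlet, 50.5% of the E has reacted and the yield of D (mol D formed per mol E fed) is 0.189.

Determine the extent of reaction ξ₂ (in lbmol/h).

ξ₂ = 144 lbmol/h

Yield of D: 1ξ₁ / 455.3 = 0.189 → ξ₁ = 86.06 lbmol/h.
Conversion of E: 1ξ₁ + 1ξ₂ = 0.505 × 455.3 = 229.9 → ξ₂ = 143.9 lbmol/h.
Outlet amounts (n = n₀ + Σ ν·ξ):
  E: 455.3 − 1(86.06) − 1(143.9) = 225.4
  C: 1993 − 3(86.06) − 1(143.9) = 1591
  D: 0 + 1(86.06) = 86.06
  A: 0 + 2(143.9) = 287.8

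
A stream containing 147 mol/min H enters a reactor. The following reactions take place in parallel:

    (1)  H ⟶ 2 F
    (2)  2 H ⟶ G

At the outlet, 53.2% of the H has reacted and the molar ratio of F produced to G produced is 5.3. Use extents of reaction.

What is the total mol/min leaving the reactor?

175 mol/min

Conversion of H: H consumed = 0.532 × 147 = 78.2 mol/min = 1ξ₁ + 2ξ₂.
Selectivity: 2ξ₁ / (1ξ₂) = 5.3 → ξ₁ = 2.65 ξ₂.
Substitute: (1·2.65 + 2) ξ₂ = 78.2 → ξ₂ = 16.82 mol/min, ξ₁ = 44.57 mol/min.
Outlet amounts (n = n₀ + Σ ν·ξ):
  H: 147 − 1(44.57) − 2(16.82) = 68.8
  F: 0 + 2(44.57) = 89.14
  G: 0 + 1(16.82) = 16.82
Total out = 68.8 + 89.14 + 16.82 = 174.7 mol/min.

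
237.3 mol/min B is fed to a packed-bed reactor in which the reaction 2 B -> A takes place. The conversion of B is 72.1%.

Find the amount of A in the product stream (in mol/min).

B reacted = 0.721 × 237.3 = 171.1 mol/min; ν_B = −2, so ξ = 171.1/2 = 85.55 mol/min.
Outlet amounts (n = n₀ + ν ξ):
  B: 237.3 − 2(85.55) = 66.21
  A: 0 + 1(85.55) = 85.55

85.5 mol/min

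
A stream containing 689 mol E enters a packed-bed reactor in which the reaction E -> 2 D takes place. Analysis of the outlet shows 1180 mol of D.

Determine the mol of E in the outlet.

99 mol

For D: n = n₀ + 2ξ → 1180 = 0 + 2ξ, giving ξ = 590 mol.
Outlet amounts (n = n₀ + ν ξ):
  E: 689 − 1(590) = 99
  D: 0 + 2(590) = 1180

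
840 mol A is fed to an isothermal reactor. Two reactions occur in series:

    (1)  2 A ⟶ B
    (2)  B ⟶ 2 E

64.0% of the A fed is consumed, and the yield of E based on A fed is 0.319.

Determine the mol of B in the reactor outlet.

Conversion of A: A consumed = 2ξ₁ = 0.64 × 840 → ξ₁ = 268.8 mol.
Yield of E: 2ξ₂ / 840 = 0.319 → ξ₂ = 134 mol.
Outlet amounts (n = n₀ + Σ ν·ξ):
  A: 840 − 2(268.8) = 302.4
  B: 0 + 1(268.8) − 1(134) = 134.8
  E: 0 + 2(134) = 268

135 mol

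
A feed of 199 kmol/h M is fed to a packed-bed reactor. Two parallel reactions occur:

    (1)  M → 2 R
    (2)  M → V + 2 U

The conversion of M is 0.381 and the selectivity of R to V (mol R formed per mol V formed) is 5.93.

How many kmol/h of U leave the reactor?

Conversion of M: M consumed = 0.381 × 199 = 75.82 kmol/h = 1ξ₁ + 1ξ₂.
Selectivity: 2ξ₁ / (1ξ₂) = 5.93 → ξ₁ = 2.965 ξ₂.
Substitute: (1·2.965 + 1) ξ₂ = 75.82 → ξ₂ = 19.12 kmol/h, ξ₁ = 56.7 kmol/h.
Outlet amounts (n = n₀ + Σ ν·ξ):
  M: 199 − 1(56.7) − 1(19.12) = 123.2
  R: 0 + 2(56.7) = 113.4
  V: 0 + 1(19.12) = 19.12
  U: 0 + 2(19.12) = 38.24

38.2 kmol/h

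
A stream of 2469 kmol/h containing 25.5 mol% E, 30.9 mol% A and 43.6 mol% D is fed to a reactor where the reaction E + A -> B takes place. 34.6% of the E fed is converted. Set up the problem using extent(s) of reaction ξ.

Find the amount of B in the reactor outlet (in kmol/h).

E reacted = 0.346 × 629.6 = 217.8 kmol/h; ν_E = −1, so ξ = 217.8/1 = 217.8 kmol/h.
Outlet amounts (n = n₀ + ν ξ):
  E: 629.6 − 1(217.8) = 411.8
  A: 762.9 − 1(217.8) = 545.1
  B: 0 + 1(217.8) = 217.8
  D: 1076 (inert)

218 kmol/h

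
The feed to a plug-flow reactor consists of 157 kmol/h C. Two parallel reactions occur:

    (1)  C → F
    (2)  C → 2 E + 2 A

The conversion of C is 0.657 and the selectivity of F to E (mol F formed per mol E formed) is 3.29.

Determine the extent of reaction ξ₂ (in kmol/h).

ξ₂ = 13.6 kmol/h

Conversion of C: C consumed = 0.657 × 157 = 103.1 kmol/h = 1ξ₁ + 1ξ₂.
Selectivity: 1ξ₁ / (2ξ₂) = 3.29 → ξ₁ = 6.58 ξ₂.
Substitute: (1·6.58 + 1) ξ₂ = 103.1 → ξ₂ = 13.61 kmol/h, ξ₁ = 89.54 kmol/h.
Outlet amounts (n = n₀ + Σ ν·ξ):
  C: 157 − 1(89.54) − 1(13.61) = 53.85
  F: 0 + 1(89.54) = 89.54
  E: 0 + 2(13.61) = 27.22
  A: 0 + 2(13.61) = 27.22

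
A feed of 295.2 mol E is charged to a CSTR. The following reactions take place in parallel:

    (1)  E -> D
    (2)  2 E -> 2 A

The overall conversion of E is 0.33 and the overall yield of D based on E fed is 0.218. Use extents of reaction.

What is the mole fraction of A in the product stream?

Yield of D: 1ξ₁ / 295.2 = 0.218 → ξ₁ = 64.35 mol.
Conversion of E: 1ξ₁ + 2ξ₂ = 0.33 × 295.2 = 97.42 → ξ₂ = 16.53 mol.
Outlet amounts (n = n₀ + Σ ν·ξ):
  E: 295.2 − 1(64.35) − 2(16.53) = 197.8
  D: 0 + 1(64.35) = 64.35
  A: 0 + 2(16.53) = 33.06
Total out = 295.2 mol; y_A = 33.06 / 295.2 = 0.112.

0.112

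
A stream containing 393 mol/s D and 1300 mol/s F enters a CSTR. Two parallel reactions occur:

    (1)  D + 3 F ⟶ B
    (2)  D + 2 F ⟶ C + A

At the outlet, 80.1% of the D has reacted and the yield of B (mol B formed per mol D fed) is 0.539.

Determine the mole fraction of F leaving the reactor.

Yield of B: 1ξ₁ / 393 = 0.539 → ξ₁ = 211.8 mol/s.
Conversion of D: 1ξ₁ + 1ξ₂ = 0.801 × 393 = 314.8 → ξ₂ = 103 mol/s.
Outlet amounts (n = n₀ + Σ ν·ξ):
  D: 393 − 1(211.8) − 1(103) = 78.21
  F: 1300 − 3(211.8) − 2(103) = 458.6
  B: 0 + 1(211.8) = 211.8
  C: 0 + 1(103) = 103
  A: 0 + 1(103) = 103
Total out = 954.6 mol/s; y_F = 458.6 / 954.6 = 0.4804.

0.48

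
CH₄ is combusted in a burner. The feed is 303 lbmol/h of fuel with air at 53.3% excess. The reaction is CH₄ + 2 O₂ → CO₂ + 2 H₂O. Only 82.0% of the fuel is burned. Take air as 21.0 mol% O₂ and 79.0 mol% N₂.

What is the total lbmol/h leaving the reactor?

4730 lbmol/h

Stoichiometric O₂ = 2 × 303 = 606 lbmol/h; O₂ fed = 606 × 1.533 = 929 lbmol/h.
N₂ fed = 929 × 79/21 = 3495 lbmol/h.
Fuel reacted = 0.82 × 303 → ξ = 248.5 lbmol/h.
Outlet (n = n₀ + ν ξ):
  CH₄: 303 − 1(248.5) = 54.54
  O₂: 929 − 2(248.5) = 432.1
  N₂: 3495 (inert)
  CO₂: 0 + 1(248.5) = 248.5
  H₂O: 0 + 2(248.5) = 496.9
Total out = 54.54 + 432.1 + 3495 + 248.5 + 496.9 = 4727 lbmol/h.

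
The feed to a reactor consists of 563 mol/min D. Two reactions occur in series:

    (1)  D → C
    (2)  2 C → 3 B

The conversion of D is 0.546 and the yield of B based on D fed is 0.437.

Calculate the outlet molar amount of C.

143 mol/min

Conversion of D: D consumed = 1ξ₁ = 0.546 × 563 → ξ₁ = 307.4 mol/min.
Yield of B: 3ξ₂ / 563 = 0.437 → ξ₂ = 82.01 mol/min.
Outlet amounts (n = n₀ + Σ ν·ξ):
  D: 563 − 1(307.4) = 255.6
  C: 0 + 1(307.4) − 2(82.01) = 143.4
  B: 0 + 3(82.01) = 246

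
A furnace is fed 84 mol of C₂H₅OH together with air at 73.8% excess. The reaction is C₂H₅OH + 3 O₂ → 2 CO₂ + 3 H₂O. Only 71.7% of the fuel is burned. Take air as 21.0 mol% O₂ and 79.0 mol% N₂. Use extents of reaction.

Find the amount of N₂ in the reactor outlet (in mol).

Stoichiometric O₂ = 3 × 84 = 252 mol; O₂ fed = 252 × 1.738 = 438 mol.
N₂ fed = 438 × 79/21 = 1648 mol.
Fuel reacted = 0.717 × 84 → ξ = 60.23 mol.
Outlet (n = n₀ + ν ξ):
  C₂H₅OH: 84 − 1(60.23) = 23.77
  O₂: 438 − 3(60.23) = 257.3
  N₂: 1648 (inert)
  CO₂: 0 + 2(60.23) = 120.5
  H₂O: 0 + 3(60.23) = 180.7

1650 mol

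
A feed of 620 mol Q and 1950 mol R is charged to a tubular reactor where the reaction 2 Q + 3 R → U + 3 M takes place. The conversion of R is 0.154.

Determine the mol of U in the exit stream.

R reacted = 0.154 × 1950 = 300.3 mol; ν_R = −3, so ξ = 300.3/3 = 100.1 mol.
Outlet amounts (n = n₀ + ν ξ):
  Q: 620 − 2(100.1) = 419.8
  R: 1950 − 3(100.1) = 1650
  U: 0 + 1(100.1) = 100.1
  M: 0 + 3(100.1) = 300.3

100 mol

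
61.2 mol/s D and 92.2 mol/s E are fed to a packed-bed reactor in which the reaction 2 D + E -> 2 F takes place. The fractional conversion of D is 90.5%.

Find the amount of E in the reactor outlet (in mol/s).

64.5 mol/s

D reacted = 0.905 × 61.2 = 55.39 mol/s; ν_D = −2, so ξ = 55.39/2 = 27.69 mol/s.
Outlet amounts (n = n₀ + ν ξ):
  D: 61.2 − 2(27.69) = 5.814
  E: 92.2 − 1(27.69) = 64.51
  F: 0 + 2(27.69) = 55.39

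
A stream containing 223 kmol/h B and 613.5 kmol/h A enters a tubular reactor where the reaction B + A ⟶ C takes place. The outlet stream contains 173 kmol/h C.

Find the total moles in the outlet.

664 kmol/h

For C: n = n₀ + 1ξ → 173 = 0 + 1ξ, giving ξ = 173 kmol/h.
Outlet amounts (n = n₀ + ν ξ):
  B: 223 − 1(173) = 50
  A: 613.5 − 1(173) = 440.5
  C: 0 + 1(173) = 173
Total out = 50 + 440.5 + 173 = 663.5 kmol/h.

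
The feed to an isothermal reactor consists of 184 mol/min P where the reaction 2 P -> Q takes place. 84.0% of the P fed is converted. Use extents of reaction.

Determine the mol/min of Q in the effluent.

77.3 mol/min

P reacted = 0.84 × 184 = 154.6 mol/min; ν_P = −2, so ξ = 154.6/2 = 77.28 mol/min.
Outlet amounts (n = n₀ + ν ξ):
  P: 184 − 2(77.28) = 29.44
  Q: 0 + 1(77.28) = 77.28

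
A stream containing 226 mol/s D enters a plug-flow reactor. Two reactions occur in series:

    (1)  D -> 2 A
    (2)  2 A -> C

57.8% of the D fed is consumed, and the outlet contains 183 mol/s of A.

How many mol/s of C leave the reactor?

39.1 mol/s

Conversion of D: D consumed = 1ξ₁ = 0.578 × 226 → ξ₁ = 130.6 mol/s.
A balance: n_A = 0 + 2ξ₁ − 2ξ₂ = 183 → ξ₂ = (2·130.6 − 183)/2 = 39.13 mol/s.
Outlet amounts (n = n₀ + Σ ν·ξ):
  D: 226 − 1(130.6) = 95.37
  A: 0 + 2(130.6) − 2(39.13) = 183
  C: 0 + 1(39.13) = 39.13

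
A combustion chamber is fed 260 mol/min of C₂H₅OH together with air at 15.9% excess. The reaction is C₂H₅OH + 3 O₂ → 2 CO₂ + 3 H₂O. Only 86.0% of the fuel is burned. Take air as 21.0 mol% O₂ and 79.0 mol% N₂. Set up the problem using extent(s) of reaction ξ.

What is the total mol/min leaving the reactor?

4790 mol/min

Stoichiometric O₂ = 3 × 260 = 780 mol/min; O₂ fed = 780 × 1.159 = 904 mol/min.
N₂ fed = 904 × 79/21 = 3401 mol/min.
Fuel reacted = 0.86 × 260 → ξ = 223.6 mol/min.
Outlet (n = n₀ + ν ξ):
  C₂H₅OH: 260 − 1(223.6) = 36.4
  O₂: 904 − 3(223.6) = 233.2
  N₂: 3401 (inert)
  CO₂: 0 + 2(223.6) = 447.2
  H₂O: 0 + 3(223.6) = 670.8
Total out = 36.4 + 233.2 + 3401 + 447.2 + 670.8 = 4788 mol/min.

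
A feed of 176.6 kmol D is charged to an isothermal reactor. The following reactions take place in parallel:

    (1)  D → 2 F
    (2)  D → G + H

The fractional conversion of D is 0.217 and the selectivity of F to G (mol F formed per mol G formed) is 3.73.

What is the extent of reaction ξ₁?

Conversion of D: D consumed = 0.217 × 176.6 = 38.32 kmol = 1ξ₁ + 1ξ₂.
Selectivity: 2ξ₁ / (1ξ₂) = 3.73 → ξ₁ = 1.865 ξ₂.
Substitute: (1·1.865 + 1) ξ₂ = 38.32 → ξ₂ = 13.38 kmol, ξ₁ = 24.95 kmol.
Outlet amounts (n = n₀ + Σ ν·ξ):
  D: 176.6 − 1(24.95) − 1(13.38) = 138.3
  F: 0 + 2(24.95) = 49.89
  G: 0 + 1(13.38) = 13.38
  H: 0 + 1(13.38) = 13.38

ξ₁ = 24.9 kmol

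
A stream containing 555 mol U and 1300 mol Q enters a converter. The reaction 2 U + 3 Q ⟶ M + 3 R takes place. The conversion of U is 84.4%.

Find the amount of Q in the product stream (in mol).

597 mol

U reacted = 0.844 × 555 = 468.4 mol; ν_U = −2, so ξ = 468.4/2 = 234.2 mol.
Outlet amounts (n = n₀ + ν ξ):
  U: 555 − 2(234.2) = 86.58
  Q: 1300 − 3(234.2) = 597.4
  M: 0 + 1(234.2) = 234.2
  R: 0 + 3(234.2) = 702.6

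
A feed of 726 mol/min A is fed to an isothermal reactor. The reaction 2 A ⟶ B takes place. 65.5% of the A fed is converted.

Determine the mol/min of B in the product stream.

238 mol/min

A reacted = 0.655 × 726 = 475.5 mol/min; ν_A = −2, so ξ = 475.5/2 = 237.8 mol/min.
Outlet amounts (n = n₀ + ν ξ):
  A: 726 − 2(237.8) = 250.5
  B: 0 + 1(237.8) = 237.8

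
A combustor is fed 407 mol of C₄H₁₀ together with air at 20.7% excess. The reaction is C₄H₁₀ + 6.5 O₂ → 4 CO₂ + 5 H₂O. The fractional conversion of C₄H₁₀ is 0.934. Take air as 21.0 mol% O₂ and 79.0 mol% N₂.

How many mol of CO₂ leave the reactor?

1520 mol

Stoichiometric O₂ = 6.5 × 407 = 2646 mol; O₂ fed = 2646 × 1.207 = 3193 mol.
N₂ fed = 3193 × 79/21 = 12010 mol.
Fuel reacted = 0.934 × 407 → ξ = 380.1 mol.
Outlet (n = n₀ + ν ξ):
  C₄H₁₀: 407 − 1(380.1) = 26.86
  O₂: 3193 − 6.5(380.1) = 722.2
  N₂: 12010 (inert)
  CO₂: 0 + 4(380.1) = 1521
  H₂O: 0 + 5(380.1) = 1901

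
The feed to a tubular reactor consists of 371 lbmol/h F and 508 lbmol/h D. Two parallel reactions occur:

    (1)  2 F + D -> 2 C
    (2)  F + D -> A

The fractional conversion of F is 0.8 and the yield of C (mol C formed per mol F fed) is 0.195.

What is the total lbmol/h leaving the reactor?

Yield of C: 2ξ₁ / 371 = 0.195 → ξ₁ = 36.17 lbmol/h.
Conversion of F: 2ξ₁ + 1ξ₂ = 0.8 × 371 = 296.8 → ξ₂ = 224.5 lbmol/h.
Outlet amounts (n = n₀ + Σ ν·ξ):
  F: 371 − 2(36.17) − 1(224.5) = 74.2
  D: 508 − 1(36.17) − 1(224.5) = 247.4
  C: 0 + 2(36.17) = 72.34
  A: 0 + 1(224.5) = 224.5
Total out = 74.2 + 247.4 + 72.34 + 224.5 = 618.4 lbmol/h.

618 lbmol/h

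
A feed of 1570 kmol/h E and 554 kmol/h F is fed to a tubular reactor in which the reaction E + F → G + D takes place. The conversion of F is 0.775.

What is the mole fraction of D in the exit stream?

F reacted = 0.775 × 554 = 429.4 kmol/h; ν_F = −1, so ξ = 429.4/1 = 429.4 kmol/h.
Outlet amounts (n = n₀ + ν ξ):
  E: 1570 − 1(429.4) = 1141
  F: 554 − 1(429.4) = 124.6
  G: 0 + 1(429.4) = 429.4
  D: 0 + 1(429.4) = 429.4
Total out = 2124 kmol/h; y_D = 429.4 / 2124 = 0.2021.

0.202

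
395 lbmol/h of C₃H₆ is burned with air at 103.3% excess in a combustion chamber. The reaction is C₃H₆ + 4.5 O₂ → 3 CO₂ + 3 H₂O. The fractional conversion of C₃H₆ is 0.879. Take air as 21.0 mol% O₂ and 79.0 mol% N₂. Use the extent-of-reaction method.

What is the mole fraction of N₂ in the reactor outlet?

Stoichiometric O₂ = 4.5 × 395 = 1778 lbmol/h; O₂ fed = 1778 × 2.033 = 3614 lbmol/h.
N₂ fed = 3614 × 79/21 = 13590 lbmol/h.
Fuel reacted = 0.879 × 395 → ξ = 347.2 lbmol/h.
Outlet (n = n₀ + ν ξ):
  C₃H₆: 395 − 1(347.2) = 47.8
  O₂: 3614 − 4.5(347.2) = 2051
  N₂: 13590 (inert)
  CO₂: 0 + 3(347.2) = 1042
  H₂O: 0 + 3(347.2) = 1042
Total out = 17780 lbmol/h; y_N₂ = 13590 / 17780 = 0.7647.

0.765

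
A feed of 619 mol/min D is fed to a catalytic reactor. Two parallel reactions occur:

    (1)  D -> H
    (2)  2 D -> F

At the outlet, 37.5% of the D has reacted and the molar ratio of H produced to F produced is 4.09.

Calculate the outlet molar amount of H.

Conversion of D: D consumed = 0.375 × 619 = 232.1 mol/min = 1ξ₁ + 2ξ₂.
Selectivity: 1ξ₁ / (1ξ₂) = 4.09 → ξ₁ = 4.09 ξ₂.
Substitute: (1·4.09 + 2) ξ₂ = 232.1 → ξ₂ = 38.12 mol/min, ξ₁ = 155.9 mol/min.
Outlet amounts (n = n₀ + Σ ν·ξ):
  D: 619 − 1(155.9) − 2(38.12) = 386.9
  H: 0 + 1(155.9) = 155.9
  F: 0 + 1(38.12) = 38.12

156 mol/min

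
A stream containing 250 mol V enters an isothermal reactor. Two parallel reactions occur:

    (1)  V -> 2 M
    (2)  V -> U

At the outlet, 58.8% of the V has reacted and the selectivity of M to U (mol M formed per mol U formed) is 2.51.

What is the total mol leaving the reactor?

332 mol

Conversion of V: V consumed = 0.588 × 250 = 147 mol = 1ξ₁ + 1ξ₂.
Selectivity: 2ξ₁ / (1ξ₂) = 2.51 → ξ₁ = 1.255 ξ₂.
Substitute: (1·1.255 + 1) ξ₂ = 147 → ξ₂ = 65.19 mol, ξ₁ = 81.81 mol.
Outlet amounts (n = n₀ + Σ ν·ξ):
  V: 250 − 1(81.81) − 1(65.19) = 103
  M: 0 + 2(81.81) = 163.6
  U: 0 + 1(65.19) = 65.19
Total out = 103 + 163.6 + 65.19 = 331.8 mol.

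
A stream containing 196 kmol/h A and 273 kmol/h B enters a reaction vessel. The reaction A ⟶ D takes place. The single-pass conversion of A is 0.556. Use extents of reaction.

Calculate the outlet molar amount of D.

A reacted = 0.556 × 196 = 109 kmol/h; ν_A = −1, so ξ = 109/1 = 109 kmol/h.
Outlet amounts (n = n₀ + ν ξ):
  A: 196 − 1(109) = 87.02
  D: 0 + 1(109) = 109
  B: 273 (inert)

109 kmol/h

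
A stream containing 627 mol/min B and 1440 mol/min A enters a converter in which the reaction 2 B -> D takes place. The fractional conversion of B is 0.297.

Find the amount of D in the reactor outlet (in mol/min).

93.1 mol/min

B reacted = 0.297 × 627 = 186.2 mol/min; ν_B = −2, so ξ = 186.2/2 = 93.11 mol/min.
Outlet amounts (n = n₀ + ν ξ):
  B: 627 − 2(93.11) = 440.8
  D: 0 + 1(93.11) = 93.11
  A: 1440 (inert)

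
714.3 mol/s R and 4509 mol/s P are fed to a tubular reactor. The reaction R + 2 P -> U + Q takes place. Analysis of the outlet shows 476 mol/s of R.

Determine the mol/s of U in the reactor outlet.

238 mol/s

For R: n = n₀ − 1ξ → 476 = 714.3 − 1ξ, giving ξ = 238.3 mol/s.
Outlet amounts (n = n₀ + ν ξ):
  R: 714.3 − 1(238.3) = 476
  P: 4509 − 2(238.3) = 4032
  U: 0 + 1(238.3) = 238.3
  Q: 0 + 1(238.3) = 238.3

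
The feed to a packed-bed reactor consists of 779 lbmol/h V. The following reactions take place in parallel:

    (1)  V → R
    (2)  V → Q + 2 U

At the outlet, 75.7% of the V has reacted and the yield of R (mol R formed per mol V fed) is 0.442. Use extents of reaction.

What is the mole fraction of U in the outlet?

Yield of R: 1ξ₁ / 779 = 0.442 → ξ₁ = 344.3 lbmol/h.
Conversion of V: 1ξ₁ + 1ξ₂ = 0.757 × 779 = 589.7 → ξ₂ = 245.4 lbmol/h.
Outlet amounts (n = n₀ + Σ ν·ξ):
  V: 779 − 1(344.3) − 1(245.4) = 189.3
  R: 0 + 1(344.3) = 344.3
  Q: 0 + 1(245.4) = 245.4
  U: 0 + 2(245.4) = 490.8
Total out = 1270 lbmol/h; y_U = 490.8 / 1270 = 0.3865.

0.387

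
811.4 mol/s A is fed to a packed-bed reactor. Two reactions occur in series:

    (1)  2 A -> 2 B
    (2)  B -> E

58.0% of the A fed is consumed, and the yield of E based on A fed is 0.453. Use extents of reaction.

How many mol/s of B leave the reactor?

Conversion of A: A consumed = 2ξ₁ = 0.58 × 811.4 → ξ₁ = 235.3 mol/s.
Yield of E: 1ξ₂ / 811.4 = 0.453 → ξ₂ = 367.6 mol/s.
Outlet amounts (n = n₀ + Σ ν·ξ):
  A: 811.4 − 2(235.3) = 340.8
  B: 0 + 2(235.3) − 1(367.6) = 103
  E: 0 + 1(367.6) = 367.6

103 mol/s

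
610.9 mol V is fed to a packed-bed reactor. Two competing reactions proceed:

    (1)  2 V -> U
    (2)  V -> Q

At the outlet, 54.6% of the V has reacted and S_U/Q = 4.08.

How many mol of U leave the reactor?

Conversion of V: V consumed = 0.546 × 610.9 = 333.6 mol = 2ξ₁ + 1ξ₂.
Selectivity: 1ξ₁ / (1ξ₂) = 4.08 → ξ₁ = 4.08 ξ₂.
Substitute: (2·4.08 + 1) ξ₂ = 333.6 → ξ₂ = 36.41 mol, ξ₁ = 148.6 mol.
Outlet amounts (n = n₀ + Σ ν·ξ):
  V: 610.9 − 2(148.6) − 1(36.41) = 277.3
  U: 0 + 1(148.6) = 148.6
  Q: 0 + 1(36.41) = 36.41

149 mol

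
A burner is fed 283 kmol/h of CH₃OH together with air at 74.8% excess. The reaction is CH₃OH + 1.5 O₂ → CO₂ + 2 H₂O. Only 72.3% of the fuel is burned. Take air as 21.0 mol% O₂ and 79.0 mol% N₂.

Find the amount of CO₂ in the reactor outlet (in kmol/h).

Stoichiometric O₂ = 1.5 × 283 = 424.5 kmol/h; O₂ fed = 424.5 × 1.748 = 742 kmol/h.
N₂ fed = 742 × 79/21 = 2791 kmol/h.
Fuel reacted = 0.723 × 283 → ξ = 204.6 kmol/h.
Outlet (n = n₀ + ν ξ):
  CH₃OH: 283 − 1(204.6) = 78.39
  O₂: 742 − 1.5(204.6) = 435.1
  N₂: 2791 (inert)
  CO₂: 0 + 1(204.6) = 204.6
  H₂O: 0 + 2(204.6) = 409.2

205 kmol/h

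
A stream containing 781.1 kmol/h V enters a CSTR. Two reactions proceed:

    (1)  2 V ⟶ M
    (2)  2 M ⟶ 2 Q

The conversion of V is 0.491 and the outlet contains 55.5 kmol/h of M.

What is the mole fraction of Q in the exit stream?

Conversion of V: V consumed = 2ξ₁ = 0.491 × 781.1 → ξ₁ = 191.8 kmol/h.
M balance: n_M = 0 + 1ξ₁ − 2ξ₂ = 55.5 → ξ₂ = (1·191.8 − 55.5)/2 = 68.13 kmol/h.
Outlet amounts (n = n₀ + Σ ν·ξ):
  V: 781.1 − 2(191.8) = 397.6
  M: 0 + 1(191.8) − 2(68.13) = 55.5
  Q: 0 + 2(68.13) = 136.3
Total out = 589.3 kmol/h; y_Q = 136.3 / 589.3 = 0.2312.

0.231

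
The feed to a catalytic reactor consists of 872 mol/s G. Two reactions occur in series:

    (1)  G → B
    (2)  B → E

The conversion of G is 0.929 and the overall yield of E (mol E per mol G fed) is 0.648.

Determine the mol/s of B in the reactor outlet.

245 mol/s

Conversion of G: G consumed = 1ξ₁ = 0.929 × 872 → ξ₁ = 810.1 mol/s.
Yield of E: 1ξ₂ / 872 = 0.648 → ξ₂ = 565.1 mol/s.
Outlet amounts (n = n₀ + Σ ν·ξ):
  G: 872 − 1(810.1) = 61.91
  B: 0 + 1(810.1) − 1(565.1) = 245
  E: 0 + 1(565.1) = 565.1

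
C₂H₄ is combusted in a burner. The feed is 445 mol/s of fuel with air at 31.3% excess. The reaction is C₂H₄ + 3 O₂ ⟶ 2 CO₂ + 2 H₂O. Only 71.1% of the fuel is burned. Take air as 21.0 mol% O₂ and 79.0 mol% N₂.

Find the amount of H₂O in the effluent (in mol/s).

Stoichiometric O₂ = 3 × 445 = 1335 mol/s; O₂ fed = 1335 × 1.313 = 1753 mol/s.
N₂ fed = 1753 × 79/21 = 6594 mol/s.
Fuel reacted = 0.711 × 445 → ξ = 316.4 mol/s.
Outlet (n = n₀ + ν ξ):
  C₂H₄: 445 − 1(316.4) = 128.6
  O₂: 1753 − 3(316.4) = 803.7
  N₂: 6594 (inert)
  CO₂: 0 + 2(316.4) = 632.8
  H₂O: 0 + 2(316.4) = 632.8

633 mol/s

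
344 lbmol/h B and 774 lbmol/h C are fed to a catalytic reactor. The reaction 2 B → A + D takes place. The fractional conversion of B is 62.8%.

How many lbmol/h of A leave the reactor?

B reacted = 0.628 × 344 = 216 lbmol/h; ν_B = −2, so ξ = 216/2 = 108 lbmol/h.
Outlet amounts (n = n₀ + ν ξ):
  B: 344 − 2(108) = 128
  A: 0 + 1(108) = 108
  D: 0 + 1(108) = 108
  C: 774 (inert)

108 lbmol/h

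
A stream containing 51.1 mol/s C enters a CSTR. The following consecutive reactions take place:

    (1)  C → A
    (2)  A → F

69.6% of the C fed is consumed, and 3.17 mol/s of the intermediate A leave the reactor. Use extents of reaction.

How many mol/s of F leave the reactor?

Conversion of C: C consumed = 1ξ₁ = 0.696 × 51.1 → ξ₁ = 35.57 mol/s.
A balance: n_A = 0 + 1ξ₁ − 1ξ₂ = 3.17 → ξ₂ = (1·35.57 − 3.17)/1 = 32.4 mol/s.
Outlet amounts (n = n₀ + Σ ν·ξ):
  C: 51.1 − 1(35.57) = 15.53
  A: 0 + 1(35.57) − 1(32.4) = 3.17
  F: 0 + 1(32.4) = 32.4

32.4 mol/s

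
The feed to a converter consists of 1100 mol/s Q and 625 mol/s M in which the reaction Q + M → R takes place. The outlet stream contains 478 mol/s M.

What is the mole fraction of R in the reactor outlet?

For M: n = n₀ − 1ξ → 478 = 625 − 1ξ, giving ξ = 147 mol/s.
Outlet amounts (n = n₀ + ν ξ):
  Q: 1100 − 1(147) = 953
  M: 625 − 1(147) = 478
  R: 0 + 1(147) = 147
Total out = 1578 mol/s; y_R = 147 / 1578 = 0.09316.

0.0932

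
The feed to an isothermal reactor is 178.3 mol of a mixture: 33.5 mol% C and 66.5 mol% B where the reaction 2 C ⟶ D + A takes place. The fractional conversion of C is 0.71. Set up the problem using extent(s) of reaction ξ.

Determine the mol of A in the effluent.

21.2 mol

C reacted = 0.71 × 59.73 = 42.41 mol; ν_C = −2, so ξ = 42.41/2 = 21.2 mol.
Outlet amounts (n = n₀ + ν ξ):
  C: 59.73 − 2(21.2) = 17.32
  D: 0 + 1(21.2) = 21.2
  A: 0 + 1(21.2) = 21.2
  B: 118.6 (inert)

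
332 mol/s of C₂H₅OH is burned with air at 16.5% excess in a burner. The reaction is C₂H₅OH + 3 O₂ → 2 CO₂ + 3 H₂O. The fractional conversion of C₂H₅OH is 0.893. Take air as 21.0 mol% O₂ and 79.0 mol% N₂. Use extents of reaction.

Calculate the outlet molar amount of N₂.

4370 mol/s

Stoichiometric O₂ = 3 × 332 = 996 mol/s; O₂ fed = 996 × 1.165 = 1160 mol/s.
N₂ fed = 1160 × 79/21 = 4365 mol/s.
Fuel reacted = 0.893 × 332 → ξ = 296.5 mol/s.
Outlet (n = n₀ + ν ξ):
  C₂H₅OH: 332 − 1(296.5) = 35.52
  O₂: 1160 − 3(296.5) = 270.9
  N₂: 4365 (inert)
  CO₂: 0 + 2(296.5) = 593
  H₂O: 0 + 3(296.5) = 889.4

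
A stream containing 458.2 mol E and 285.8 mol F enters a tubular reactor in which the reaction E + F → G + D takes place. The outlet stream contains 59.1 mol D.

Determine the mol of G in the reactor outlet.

59.1 mol

For D: n = n₀ + 1ξ → 59.1 = 0 + 1ξ, giving ξ = 59.1 mol.
Outlet amounts (n = n₀ + ν ξ):
  E: 458.2 − 1(59.1) = 399.1
  F: 285.8 − 1(59.1) = 226.7
  G: 0 + 1(59.1) = 59.1
  D: 0 + 1(59.1) = 59.1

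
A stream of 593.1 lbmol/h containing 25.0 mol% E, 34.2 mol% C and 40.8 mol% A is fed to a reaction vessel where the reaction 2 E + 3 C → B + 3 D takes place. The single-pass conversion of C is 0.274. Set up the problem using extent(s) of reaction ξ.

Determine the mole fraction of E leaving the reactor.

C reacted = 0.274 × 202.8 = 55.58 lbmol/h; ν_C = −3, so ξ = 55.58/3 = 18.53 lbmol/h.
Outlet amounts (n = n₀ + ν ξ):
  E: 148.3 − 2(18.53) = 111.2
  C: 202.8 − 3(18.53) = 147.3
  B: 0 + 1(18.53) = 18.53
  D: 0 + 3(18.53) = 55.58
  A: 242 (inert)
Total out = 574.6 lbmol/h; y_E = 111.2 / 574.6 = 0.1936.

0.194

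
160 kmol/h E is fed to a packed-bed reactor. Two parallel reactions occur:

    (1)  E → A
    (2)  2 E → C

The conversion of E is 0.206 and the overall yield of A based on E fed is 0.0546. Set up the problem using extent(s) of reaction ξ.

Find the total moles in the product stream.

Yield of A: 1ξ₁ / 160 = 0.0546 → ξ₁ = 8.736 kmol/h.
Conversion of E: 1ξ₁ + 2ξ₂ = 0.206 × 160 = 32.96 → ξ₂ = 12.11 kmol/h.
Outlet amounts (n = n₀ + Σ ν·ξ):
  E: 160 − 1(8.736) − 2(12.11) = 127
  A: 0 + 1(8.736) = 8.736
  C: 0 + 1(12.11) = 12.11
Total out = 127 + 8.736 + 12.11 = 147.9 kmol/h.

148 kmol/h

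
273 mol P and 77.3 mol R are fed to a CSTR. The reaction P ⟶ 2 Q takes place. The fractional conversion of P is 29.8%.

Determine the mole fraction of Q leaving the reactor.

0.377

P reacted = 0.298 × 273 = 81.35 mol; ν_P = −1, so ξ = 81.35/1 = 81.35 mol.
Outlet amounts (n = n₀ + ν ξ):
  P: 273 − 1(81.35) = 191.6
  Q: 0 + 2(81.35) = 162.7
  R: 77.3 (inert)
Total out = 431.7 mol; y_Q = 162.7 / 431.7 = 0.3769.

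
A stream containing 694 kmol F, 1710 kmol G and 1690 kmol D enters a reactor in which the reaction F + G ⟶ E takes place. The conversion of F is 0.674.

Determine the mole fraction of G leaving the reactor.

F reacted = 0.674 × 694 = 467.8 kmol; ν_F = −1, so ξ = 467.8/1 = 467.8 kmol.
Outlet amounts (n = n₀ + ν ξ):
  F: 694 − 1(467.8) = 226.2
  G: 1710 − 1(467.8) = 1242
  E: 0 + 1(467.8) = 467.8
  D: 1690 (inert)
Total out = 3626 kmol; y_G = 1242 / 3626 = 0.3426.

0.343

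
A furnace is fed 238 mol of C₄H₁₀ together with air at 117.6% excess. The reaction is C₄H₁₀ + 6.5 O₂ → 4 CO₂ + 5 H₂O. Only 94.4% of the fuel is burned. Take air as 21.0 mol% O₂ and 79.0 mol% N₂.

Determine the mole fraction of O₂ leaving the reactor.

0.115

Stoichiometric O₂ = 6.5 × 238 = 1547 mol; O₂ fed = 1547 × 2.176 = 3366 mol.
N₂ fed = 3366 × 79/21 = 12660 mol.
Fuel reacted = 0.944 × 238 → ξ = 224.7 mol.
Outlet (n = n₀ + ν ξ):
  C₄H₁₀: 238 − 1(224.7) = 13.33
  O₂: 3366 − 6.5(224.7) = 1906
  N₂: 12660 (inert)
  CO₂: 0 + 4(224.7) = 898.7
  H₂O: 0 + 5(224.7) = 1123
Total out = 16600 mol; y_O₂ = 1906 / 16600 = 0.1148.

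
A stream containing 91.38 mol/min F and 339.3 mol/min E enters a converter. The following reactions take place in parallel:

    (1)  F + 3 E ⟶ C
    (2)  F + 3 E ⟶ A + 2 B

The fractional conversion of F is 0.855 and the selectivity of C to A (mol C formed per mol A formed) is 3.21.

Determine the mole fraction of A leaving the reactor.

0.0795

Conversion of F: F consumed = 0.855 × 91.38 = 78.13 mol/min = 1ξ₁ + 1ξ₂.
Selectivity: 1ξ₁ / (1ξ₂) = 3.21 → ξ₁ = 3.21 ξ₂.
Substitute: (1·3.21 + 1) ξ₂ = 78.13 → ξ₂ = 18.56 mol/min, ξ₁ = 59.57 mol/min.
Outlet amounts (n = n₀ + Σ ν·ξ):
  F: 91.38 − 1(59.57) − 1(18.56) = 13.25
  E: 339.3 − 3(59.57) − 3(18.56) = 104.9
  C: 0 + 1(59.57) = 59.57
  A: 0 + 1(18.56) = 18.56
  B: 0 + 2(18.56) = 37.12
Total out = 233.4 mol/min; y_A = 18.56 / 233.4 = 0.07951.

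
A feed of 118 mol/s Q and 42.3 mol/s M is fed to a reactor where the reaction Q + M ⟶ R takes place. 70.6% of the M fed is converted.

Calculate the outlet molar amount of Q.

M reacted = 0.706 × 42.3 = 29.86 mol/s; ν_M = −1, so ξ = 29.86/1 = 29.86 mol/s.
Outlet amounts (n = n₀ + ν ξ):
  Q: 118 − 1(29.86) = 88.14
  M: 42.3 − 1(29.86) = 12.44
  R: 0 + 1(29.86) = 29.86

88.1 mol/s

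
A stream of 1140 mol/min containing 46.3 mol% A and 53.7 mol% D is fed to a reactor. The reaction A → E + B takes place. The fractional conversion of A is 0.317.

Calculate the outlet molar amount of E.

A reacted = 0.317 × 527.8 = 167.3 mol/min; ν_A = −1, so ξ = 167.3/1 = 167.3 mol/min.
Outlet amounts (n = n₀ + ν ξ):
  A: 527.8 − 1(167.3) = 360.5
  E: 0 + 1(167.3) = 167.3
  B: 0 + 1(167.3) = 167.3
  D: 612.2 (inert)

167 mol/min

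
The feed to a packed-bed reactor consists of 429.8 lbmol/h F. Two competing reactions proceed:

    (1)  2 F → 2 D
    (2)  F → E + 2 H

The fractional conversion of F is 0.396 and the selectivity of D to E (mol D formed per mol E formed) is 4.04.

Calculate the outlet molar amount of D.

136 lbmol/h

Conversion of F: F consumed = 0.396 × 429.8 = 170.2 lbmol/h = 2ξ₁ + 1ξ₂.
Selectivity: 2ξ₁ / (1ξ₂) = 4.04 → ξ₁ = 2.02 ξ₂.
Substitute: (2·2.02 + 1) ξ₂ = 170.2 → ξ₂ = 33.77 lbmol/h, ξ₁ = 68.22 lbmol/h.
Outlet amounts (n = n₀ + Σ ν·ξ):
  F: 429.8 − 2(68.22) − 1(33.77) = 259.6
  D: 0 + 2(68.22) = 136.4
  E: 0 + 1(33.77) = 33.77
  H: 0 + 2(33.77) = 67.54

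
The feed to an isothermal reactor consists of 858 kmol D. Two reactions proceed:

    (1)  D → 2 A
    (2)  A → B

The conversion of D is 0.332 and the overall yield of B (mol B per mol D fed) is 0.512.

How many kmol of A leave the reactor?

130 kmol

Conversion of D: D consumed = 1ξ₁ = 0.332 × 858 → ξ₁ = 284.9 kmol.
Yield of B: 1ξ₂ / 858 = 0.512 → ξ₂ = 439.3 kmol.
Outlet amounts (n = n₀ + Σ ν·ξ):
  D: 858 − 1(284.9) = 573.1
  A: 0 + 2(284.9) − 1(439.3) = 130.4
  B: 0 + 1(439.3) = 439.3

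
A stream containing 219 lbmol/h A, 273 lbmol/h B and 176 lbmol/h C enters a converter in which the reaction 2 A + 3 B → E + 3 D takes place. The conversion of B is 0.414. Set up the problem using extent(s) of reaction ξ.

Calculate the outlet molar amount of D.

113 lbmol/h

B reacted = 0.414 × 273 = 113 lbmol/h; ν_B = −3, so ξ = 113/3 = 37.67 lbmol/h.
Outlet amounts (n = n₀ + ν ξ):
  A: 219 − 2(37.67) = 143.7
  B: 273 − 3(37.67) = 160
  E: 0 + 1(37.67) = 37.67
  D: 0 + 3(37.67) = 113
  C: 176 (inert)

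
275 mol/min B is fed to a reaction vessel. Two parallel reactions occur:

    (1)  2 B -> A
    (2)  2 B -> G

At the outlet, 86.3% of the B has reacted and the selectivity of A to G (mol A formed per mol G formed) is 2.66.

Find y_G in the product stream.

0.207

Conversion of B: B consumed = 0.863 × 275 = 237.3 mol/min = 2ξ₁ + 2ξ₂.
Selectivity: 1ξ₁ / (1ξ₂) = 2.66 → ξ₁ = 2.66 ξ₂.
Substitute: (2·2.66 + 2) ξ₂ = 237.3 → ξ₂ = 32.42 mol/min, ξ₁ = 86.24 mol/min.
Outlet amounts (n = n₀ + Σ ν·ξ):
  B: 275 − 2(86.24) − 2(32.42) = 37.68
  A: 0 + 1(86.24) = 86.24
  G: 0 + 1(32.42) = 32.42
Total out = 156.3 mol/min; y_G = 32.42 / 156.3 = 0.2074.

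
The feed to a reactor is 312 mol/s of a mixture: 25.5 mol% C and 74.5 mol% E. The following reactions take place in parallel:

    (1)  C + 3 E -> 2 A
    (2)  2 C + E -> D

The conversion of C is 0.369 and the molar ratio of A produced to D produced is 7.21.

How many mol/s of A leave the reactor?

37.8 mol/s

Conversion of C: C consumed = 0.369 × 79.56 = 29.36 mol/s = 1ξ₁ + 2ξ₂.
Selectivity: 2ξ₁ / (1ξ₂) = 7.21 → ξ₁ = 3.605 ξ₂.
Substitute: (1·3.605 + 2) ξ₂ = 29.36 → ξ₂ = 5.238 mol/s, ξ₁ = 18.88 mol/s.
Outlet amounts (n = n₀ + Σ ν·ξ):
  C: 79.56 − 1(18.88) − 2(5.238) = 50.2
  E: 232.4 − 3(18.88) − 1(5.238) = 170.6
  A: 0 + 2(18.88) = 37.76
  D: 0 + 1(5.238) = 5.238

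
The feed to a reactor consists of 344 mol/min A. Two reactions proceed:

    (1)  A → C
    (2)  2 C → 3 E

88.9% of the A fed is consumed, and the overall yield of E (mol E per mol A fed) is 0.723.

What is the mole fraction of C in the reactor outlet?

Conversion of A: A consumed = 1ξ₁ = 0.889 × 344 → ξ₁ = 305.8 mol/min.
Yield of E: 3ξ₂ / 344 = 0.723 → ξ₂ = 82.9 mol/min.
Outlet amounts (n = n₀ + Σ ν·ξ):
  A: 344 − 1(305.8) = 38.18
  C: 0 + 1(305.8) − 2(82.9) = 140
  E: 0 + 3(82.9) = 248.7
Total out = 426.9 mol/min; y_C = 140 / 426.9 = 0.328.

0.328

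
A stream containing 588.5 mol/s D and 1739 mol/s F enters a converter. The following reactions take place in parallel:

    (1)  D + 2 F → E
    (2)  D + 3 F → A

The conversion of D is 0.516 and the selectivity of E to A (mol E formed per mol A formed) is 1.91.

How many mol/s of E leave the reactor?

Conversion of D: D consumed = 0.516 × 588.5 = 303.7 mol/s = 1ξ₁ + 1ξ₂.
Selectivity: 1ξ₁ / (1ξ₂) = 1.91 → ξ₁ = 1.91 ξ₂.
Substitute: (1·1.91 + 1) ξ₂ = 303.7 → ξ₂ = 104.4 mol/s, ξ₁ = 199.3 mol/s.
Outlet amounts (n = n₀ + Σ ν·ξ):
  D: 588.5 − 1(199.3) − 1(104.4) = 284.8
  F: 1739 − 2(199.3) − 3(104.4) = 1027
  E: 0 + 1(199.3) = 199.3
  A: 0 + 1(104.4) = 104.4

199 mol/s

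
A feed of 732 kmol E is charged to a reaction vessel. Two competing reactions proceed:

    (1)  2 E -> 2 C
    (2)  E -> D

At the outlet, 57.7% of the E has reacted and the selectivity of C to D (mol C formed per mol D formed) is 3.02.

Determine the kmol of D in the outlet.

105 kmol

Conversion of E: E consumed = 0.577 × 732 = 422.4 kmol = 2ξ₁ + 1ξ₂.
Selectivity: 2ξ₁ / (1ξ₂) = 3.02 → ξ₁ = 1.51 ξ₂.
Substitute: (2·1.51 + 1) ξ₂ = 422.4 → ξ₂ = 105.1 kmol, ξ₁ = 158.6 kmol.
Outlet amounts (n = n₀ + Σ ν·ξ):
  E: 732 − 2(158.6) − 1(105.1) = 309.6
  C: 0 + 2(158.6) = 317.3
  D: 0 + 1(105.1) = 105.1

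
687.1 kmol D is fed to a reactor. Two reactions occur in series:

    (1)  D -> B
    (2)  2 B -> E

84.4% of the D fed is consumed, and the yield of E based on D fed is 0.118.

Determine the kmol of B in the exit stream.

418 kmol

Conversion of D: D consumed = 1ξ₁ = 0.844 × 687.1 → ξ₁ = 579.9 kmol.
Yield of E: 1ξ₂ / 687.1 = 0.118 → ξ₂ = 81.08 kmol.
Outlet amounts (n = n₀ + Σ ν·ξ):
  D: 687.1 − 1(579.9) = 107.2
  B: 0 + 1(579.9) − 2(81.08) = 417.8
  E: 0 + 1(81.08) = 81.08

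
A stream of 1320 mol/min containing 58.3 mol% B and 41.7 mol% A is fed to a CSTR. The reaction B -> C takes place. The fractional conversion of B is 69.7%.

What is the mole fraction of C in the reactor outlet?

B reacted = 0.697 × 769.6 = 536.4 mol/min; ν_B = −1, so ξ = 536.4/1 = 536.4 mol/min.
Outlet amounts (n = n₀ + ν ξ):
  B: 769.6 − 1(536.4) = 233.2
  C: 0 + 1(536.4) = 536.4
  A: 550.4 (inert)
Total out = 1320 mol/min; y_C = 536.4 / 1320 = 0.4064.

0.406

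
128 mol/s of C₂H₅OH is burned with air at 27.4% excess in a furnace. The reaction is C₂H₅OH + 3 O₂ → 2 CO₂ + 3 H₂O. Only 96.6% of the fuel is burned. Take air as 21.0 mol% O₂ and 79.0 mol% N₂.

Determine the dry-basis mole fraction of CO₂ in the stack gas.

0.112

Stoichiometric O₂ = 3 × 128 = 384 mol/s; O₂ fed = 384 × 1.274 = 489.2 mol/s.
N₂ fed = 489.2 × 79/21 = 1840 mol/s.
Fuel reacted = 0.966 × 128 → ξ = 123.6 mol/s.
Outlet (n = n₀ + ν ξ):
  C₂H₅OH: 128 − 1(123.6) = 4.352
  O₂: 489.2 − 3(123.6) = 118.3
  N₂: 1840 (inert)
  CO₂: 0 + 2(123.6) = 247.3
  H₂O: 0 + 3(123.6) = 370.9
Dry total = 2210 mol/s; y_CO₂ (dry) = 247.3 / 2210 = 0.1119.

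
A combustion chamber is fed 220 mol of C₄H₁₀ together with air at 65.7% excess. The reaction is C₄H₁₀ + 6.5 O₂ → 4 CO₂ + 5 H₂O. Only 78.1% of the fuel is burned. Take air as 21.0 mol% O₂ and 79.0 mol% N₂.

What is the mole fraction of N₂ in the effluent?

Stoichiometric O₂ = 6.5 × 220 = 1430 mol; O₂ fed = 1430 × 1.657 = 2370 mol.
N₂ fed = 2370 × 79/21 = 8914 mol.
Fuel reacted = 0.781 × 220 → ξ = 171.8 mol.
Outlet (n = n₀ + ν ξ):
  C₄H₁₀: 220 − 1(171.8) = 48.18
  O₂: 2370 − 6.5(171.8) = 1253
  N₂: 8914 (inert)
  CO₂: 0 + 4(171.8) = 687.3
  H₂O: 0 + 5(171.8) = 859.1
Total out = 11760 mol; y_N₂ = 8914 / 11760 = 0.7579.

0.758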